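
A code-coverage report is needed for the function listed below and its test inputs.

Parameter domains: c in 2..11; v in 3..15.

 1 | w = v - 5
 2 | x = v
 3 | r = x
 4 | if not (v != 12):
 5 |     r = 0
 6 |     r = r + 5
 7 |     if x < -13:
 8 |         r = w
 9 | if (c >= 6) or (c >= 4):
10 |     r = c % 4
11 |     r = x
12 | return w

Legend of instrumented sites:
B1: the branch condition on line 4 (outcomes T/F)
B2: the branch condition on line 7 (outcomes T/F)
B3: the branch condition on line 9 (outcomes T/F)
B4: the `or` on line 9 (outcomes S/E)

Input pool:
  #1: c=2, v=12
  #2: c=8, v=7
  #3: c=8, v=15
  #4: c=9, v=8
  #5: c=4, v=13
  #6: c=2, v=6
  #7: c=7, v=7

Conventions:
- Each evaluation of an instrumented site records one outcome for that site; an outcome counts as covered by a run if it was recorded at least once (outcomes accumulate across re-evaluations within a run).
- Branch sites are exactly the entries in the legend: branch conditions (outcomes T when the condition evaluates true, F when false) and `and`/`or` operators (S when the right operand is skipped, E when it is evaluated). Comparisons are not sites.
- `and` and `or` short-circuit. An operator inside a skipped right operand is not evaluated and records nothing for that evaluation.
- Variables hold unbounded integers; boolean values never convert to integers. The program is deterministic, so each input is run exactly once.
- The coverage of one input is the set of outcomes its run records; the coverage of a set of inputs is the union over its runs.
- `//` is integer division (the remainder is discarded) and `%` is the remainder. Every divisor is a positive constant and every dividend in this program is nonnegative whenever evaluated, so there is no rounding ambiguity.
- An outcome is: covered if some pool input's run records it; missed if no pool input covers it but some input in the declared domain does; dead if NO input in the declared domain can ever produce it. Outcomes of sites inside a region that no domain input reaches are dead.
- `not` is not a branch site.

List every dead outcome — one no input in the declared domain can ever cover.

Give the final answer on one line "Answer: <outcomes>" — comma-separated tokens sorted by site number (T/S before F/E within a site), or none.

running all 130 domain inputs and tallying outcomes:
  B2=T: zero occurrences over every domain input -> dead
  reachable outcomes have witnesses, e.g. B1=T (e.g. c=2, v=12), B1=F (e.g. c=2, v=3), B2=F (e.g. c=2, v=12), B3=T (e.g. c=4, v=3)

Answer: B2=T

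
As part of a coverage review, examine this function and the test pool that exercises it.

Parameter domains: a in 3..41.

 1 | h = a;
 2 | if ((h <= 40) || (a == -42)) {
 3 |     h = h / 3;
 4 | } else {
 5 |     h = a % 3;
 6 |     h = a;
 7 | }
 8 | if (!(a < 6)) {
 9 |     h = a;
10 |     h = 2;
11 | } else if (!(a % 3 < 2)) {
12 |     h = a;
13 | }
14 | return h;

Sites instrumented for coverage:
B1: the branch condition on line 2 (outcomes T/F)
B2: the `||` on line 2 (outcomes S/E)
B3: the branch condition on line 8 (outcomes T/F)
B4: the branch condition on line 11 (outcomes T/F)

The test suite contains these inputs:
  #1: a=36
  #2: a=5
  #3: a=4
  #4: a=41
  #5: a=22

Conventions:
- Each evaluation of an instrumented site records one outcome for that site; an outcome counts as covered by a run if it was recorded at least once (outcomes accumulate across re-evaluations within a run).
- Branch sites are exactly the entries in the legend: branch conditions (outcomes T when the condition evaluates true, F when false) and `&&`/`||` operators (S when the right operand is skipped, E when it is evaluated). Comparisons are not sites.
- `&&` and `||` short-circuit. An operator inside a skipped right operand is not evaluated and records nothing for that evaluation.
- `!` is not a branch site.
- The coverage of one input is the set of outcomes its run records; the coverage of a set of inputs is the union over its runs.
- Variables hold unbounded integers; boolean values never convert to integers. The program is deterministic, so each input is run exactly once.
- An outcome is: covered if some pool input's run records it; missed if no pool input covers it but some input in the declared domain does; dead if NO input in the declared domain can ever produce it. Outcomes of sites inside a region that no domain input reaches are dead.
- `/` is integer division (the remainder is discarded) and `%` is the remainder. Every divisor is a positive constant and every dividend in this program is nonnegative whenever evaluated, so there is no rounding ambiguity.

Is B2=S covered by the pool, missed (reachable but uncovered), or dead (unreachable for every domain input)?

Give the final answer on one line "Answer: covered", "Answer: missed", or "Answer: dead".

B2=S is recorded by pool input(s) 1, 2, 3, 5 -> covered

Answer: covered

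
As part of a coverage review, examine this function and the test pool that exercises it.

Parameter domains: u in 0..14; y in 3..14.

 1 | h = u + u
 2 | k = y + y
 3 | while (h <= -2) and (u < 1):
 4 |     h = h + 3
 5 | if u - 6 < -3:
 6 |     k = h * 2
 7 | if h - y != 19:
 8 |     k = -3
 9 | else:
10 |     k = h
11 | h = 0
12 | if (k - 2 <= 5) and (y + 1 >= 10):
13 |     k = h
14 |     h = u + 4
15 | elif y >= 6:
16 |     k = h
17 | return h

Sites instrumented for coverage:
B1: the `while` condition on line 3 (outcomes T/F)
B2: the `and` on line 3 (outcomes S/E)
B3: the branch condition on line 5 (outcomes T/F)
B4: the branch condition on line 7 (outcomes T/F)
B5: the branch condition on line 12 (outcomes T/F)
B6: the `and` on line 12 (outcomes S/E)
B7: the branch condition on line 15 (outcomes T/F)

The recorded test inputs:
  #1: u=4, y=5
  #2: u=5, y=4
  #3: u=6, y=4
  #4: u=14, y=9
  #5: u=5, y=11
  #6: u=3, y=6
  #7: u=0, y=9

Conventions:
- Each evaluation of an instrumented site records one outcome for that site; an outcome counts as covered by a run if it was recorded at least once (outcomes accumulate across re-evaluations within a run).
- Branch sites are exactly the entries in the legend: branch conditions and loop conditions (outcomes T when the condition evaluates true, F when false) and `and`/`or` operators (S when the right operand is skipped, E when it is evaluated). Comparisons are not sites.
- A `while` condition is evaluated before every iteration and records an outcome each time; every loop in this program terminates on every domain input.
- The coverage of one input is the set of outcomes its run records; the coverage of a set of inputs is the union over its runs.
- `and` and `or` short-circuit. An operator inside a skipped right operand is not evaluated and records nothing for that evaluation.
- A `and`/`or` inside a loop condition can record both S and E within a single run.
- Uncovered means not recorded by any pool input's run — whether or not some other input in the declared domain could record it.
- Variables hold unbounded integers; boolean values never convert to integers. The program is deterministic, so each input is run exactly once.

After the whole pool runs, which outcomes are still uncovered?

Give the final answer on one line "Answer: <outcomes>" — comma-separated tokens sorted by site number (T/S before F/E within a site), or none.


input #1 (u=4, y=5): events B2->S, B1->F, B3->F, B4->T, B6->E, B5->F, B7->F; covers B1=F, B2=S, B3=F, B4=T, B5=F, B6=E, B7=F
input #2 (u=5, y=4): events B2->S, B1->F, B3->F, B4->T, B6->E, B5->F, B7->F; covers B1=F, B2=S, B3=F, B4=T, B5=F, B6=E, B7=F
input #3 (u=6, y=4): events B2->S, B1->F, B3->F, B4->T, B6->E, B5->F, B7->F; covers B1=F, B2=S, B3=F, B4=T, B5=F, B6=E, B7=F
input #4 (u=14, y=9): events B2->S, B1->F, B3->F, B4->F, B6->S, B5->F, B7->T; covers B1=F, B2=S, B3=F, B4=F, B5=F, B6=S, B7=T
input #5 (u=5, y=11): events B2->S, B1->F, B3->F, B4->T, B6->E, B5->T; covers B1=F, B2=S, B3=F, B4=T, B5=T, B6=E
input #6 (u=3, y=6): events B2->S, B1->F, B3->F, B4->T, B6->E, B5->F, B7->T; covers B1=F, B2=S, B3=F, B4=T, B5=F, B6=E, B7=T
input #7 (u=0, y=9): events B2->S, B1->F, B3->T, B4->T, B6->E, B5->T; covers B1=F, B2=S, B3=T, B4=T, B5=T, B6=E
union over the pool: B1=F, B2=S, B3=T, B3=F, B4=T, B4=F, B5=T, B5=F, B6=S, B6=E, B7=T, B7=F
uncovered (2 of 14): B1=T, B2=E
Answer: B1=T, B2=E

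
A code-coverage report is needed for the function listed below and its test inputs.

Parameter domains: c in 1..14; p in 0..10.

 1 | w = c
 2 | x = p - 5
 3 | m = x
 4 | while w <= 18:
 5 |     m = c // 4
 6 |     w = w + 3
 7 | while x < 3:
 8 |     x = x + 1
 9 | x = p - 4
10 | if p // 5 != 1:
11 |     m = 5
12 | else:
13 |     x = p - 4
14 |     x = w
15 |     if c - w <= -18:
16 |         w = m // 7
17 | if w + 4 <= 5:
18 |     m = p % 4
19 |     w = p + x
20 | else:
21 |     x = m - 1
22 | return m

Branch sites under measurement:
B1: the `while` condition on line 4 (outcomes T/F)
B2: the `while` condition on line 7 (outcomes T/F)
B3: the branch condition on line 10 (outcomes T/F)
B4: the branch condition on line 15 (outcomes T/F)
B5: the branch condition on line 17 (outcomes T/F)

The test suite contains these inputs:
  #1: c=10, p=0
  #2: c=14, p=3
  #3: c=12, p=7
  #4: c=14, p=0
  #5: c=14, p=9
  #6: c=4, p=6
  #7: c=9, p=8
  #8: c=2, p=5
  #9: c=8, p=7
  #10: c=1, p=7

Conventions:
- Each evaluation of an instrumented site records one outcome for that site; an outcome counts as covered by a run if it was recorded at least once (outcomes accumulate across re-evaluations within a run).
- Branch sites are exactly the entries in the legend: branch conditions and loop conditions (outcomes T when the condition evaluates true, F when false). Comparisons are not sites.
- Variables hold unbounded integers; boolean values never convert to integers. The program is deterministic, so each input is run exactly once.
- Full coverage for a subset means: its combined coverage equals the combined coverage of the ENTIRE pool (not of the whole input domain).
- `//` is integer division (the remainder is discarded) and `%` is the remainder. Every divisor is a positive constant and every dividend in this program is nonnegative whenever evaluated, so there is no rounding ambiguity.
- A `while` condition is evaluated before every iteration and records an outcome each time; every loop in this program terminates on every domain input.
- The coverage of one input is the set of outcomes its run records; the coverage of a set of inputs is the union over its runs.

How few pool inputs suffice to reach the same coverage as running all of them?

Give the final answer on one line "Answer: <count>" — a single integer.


test 1 (c=10, p=0) fires B1->T, B1->T, B1->T, B1->F, B2->T, B2->T, B2->T, B2->T, B2->T, B2->T, B2->T, B2->T, B2->F, B3->T, ...; hits B1=T, B1=F, B2=T, B2=F, B3=T, B5=F
test 2 (c=14, p=3) fires B1->T, B1->T, B1->F, B2->T, B2->T, B2->T, B2->T, B2->T, B2->F, B3->T, B5->F; hits B1=T, B1=F, B2=T, B2=F, B3=T, B5=F
test 3 (c=12, p=7) fires B1->T, B1->T, B1->T, B1->F, B2->T, B2->F, B3->F, B4->F, B5->F; hits B1=T, B1=F, B2=T, B2=F, B3=F, B4=F, B5=F
test 4 (c=14, p=0) fires B1->T, B1->T, B1->F, B2->T, B2->T, B2->T, B2->T, B2->T, B2->T, B2->T, B2->T, B2->F, B3->T, B5->F; hits B1=T, B1=F, B2=T, B2=F, B3=T, B5=F
test 5 (c=14, p=9) fires B1->T, B1->T, B1->F, B2->F, B3->F, B4->F, B5->F; hits B1=T, B1=F, B2=F, B3=F, B4=F, B5=F
test 6 (c=4, p=6) fires B1->T, B1->T, B1->T, B1->T, B1->T, B1->F, B2->T, B2->T, B2->F, B3->F, B4->F, B5->F; hits B1=T, B1=F, B2=T, B2=F, B3=F, B4=F, B5=F
test 7 (c=9, p=8) fires B1->T, B1->T, B1->T, B1->T, B1->F, B2->F, B3->F, B4->F, B5->F; hits B1=T, B1=F, B2=F, B3=F, B4=F, B5=F
test 8 (c=2, p=5) fires B1->T, B1->T, B1->T, B1->T, B1->T, B1->T, B1->F, B2->T, B2->T, B2->T, B2->F, B3->F, B4->T, B5->T; hits B1=T, B1=F, B2=T, B2=F, B3=F, B4=T, B5=T
test 9 (c=8, p=7) fires B1->T, B1->T, B1->T, B1->T, B1->F, B2->T, B2->F, B3->F, B4->F, B5->F; hits B1=T, B1=F, B2=T, B2=F, B3=F, B4=F, B5=F
test 10 (c=1, p=7) fires B1->T, B1->T, B1->T, B1->T, B1->T, B1->T, B1->F, B2->T, B2->F, B3->F, B4->T, B5->T; hits B1=T, B1=F, B2=T, B2=F, B3=F, B4=T, B5=T
together the pool reaches 10 outcomes: B1=T, B1=F, B2=T, B2=F, B3=T, B3=F, B4=T, B4=F, B5=T, B5=F
no size-1 subset reaches all 10 outcomes (best union: 7/10)
no size-2 subset reaches all 10 outcomes (best union: 9/10)
inputs {1, 3, 8} (size 3) cover everything; no size-3 subset with a lexicographically smaller index list covers all 10
Answer: 3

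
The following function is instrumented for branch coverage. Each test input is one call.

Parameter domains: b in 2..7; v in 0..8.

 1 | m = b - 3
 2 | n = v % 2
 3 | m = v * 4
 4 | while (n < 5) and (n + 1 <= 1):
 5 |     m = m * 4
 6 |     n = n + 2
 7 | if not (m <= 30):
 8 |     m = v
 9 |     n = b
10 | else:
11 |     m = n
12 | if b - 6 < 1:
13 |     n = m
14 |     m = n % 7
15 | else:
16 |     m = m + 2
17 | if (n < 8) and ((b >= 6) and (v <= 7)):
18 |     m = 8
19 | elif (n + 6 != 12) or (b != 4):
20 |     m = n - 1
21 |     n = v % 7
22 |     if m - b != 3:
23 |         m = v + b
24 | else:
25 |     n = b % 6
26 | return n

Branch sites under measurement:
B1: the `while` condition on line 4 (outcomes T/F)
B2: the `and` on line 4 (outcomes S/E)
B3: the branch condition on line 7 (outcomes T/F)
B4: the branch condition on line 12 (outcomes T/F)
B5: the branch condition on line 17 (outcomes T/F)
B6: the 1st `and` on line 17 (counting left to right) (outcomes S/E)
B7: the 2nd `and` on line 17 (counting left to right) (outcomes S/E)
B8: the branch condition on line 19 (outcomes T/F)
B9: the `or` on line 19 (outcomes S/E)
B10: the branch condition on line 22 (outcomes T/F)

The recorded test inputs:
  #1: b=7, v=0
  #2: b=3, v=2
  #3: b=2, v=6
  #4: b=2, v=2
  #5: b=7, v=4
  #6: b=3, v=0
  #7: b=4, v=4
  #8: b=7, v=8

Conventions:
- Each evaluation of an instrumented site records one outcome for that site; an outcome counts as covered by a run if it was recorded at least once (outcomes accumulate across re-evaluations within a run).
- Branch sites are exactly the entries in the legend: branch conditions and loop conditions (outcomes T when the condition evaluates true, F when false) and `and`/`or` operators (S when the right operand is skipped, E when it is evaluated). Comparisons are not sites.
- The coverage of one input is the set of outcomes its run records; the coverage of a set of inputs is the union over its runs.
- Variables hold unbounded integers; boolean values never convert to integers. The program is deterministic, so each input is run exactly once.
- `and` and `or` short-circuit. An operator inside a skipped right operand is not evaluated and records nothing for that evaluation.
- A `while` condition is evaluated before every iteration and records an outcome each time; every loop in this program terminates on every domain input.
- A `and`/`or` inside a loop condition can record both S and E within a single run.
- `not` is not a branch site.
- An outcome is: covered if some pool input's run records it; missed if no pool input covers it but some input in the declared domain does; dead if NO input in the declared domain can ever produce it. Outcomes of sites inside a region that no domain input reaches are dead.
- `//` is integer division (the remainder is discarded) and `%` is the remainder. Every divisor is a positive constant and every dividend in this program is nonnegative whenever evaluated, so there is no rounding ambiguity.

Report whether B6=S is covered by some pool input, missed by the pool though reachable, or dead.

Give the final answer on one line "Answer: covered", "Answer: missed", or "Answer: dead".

no pool input records B6=S
but domain input (b=2, v=8) does record it -> reachable, so missed

Answer: missed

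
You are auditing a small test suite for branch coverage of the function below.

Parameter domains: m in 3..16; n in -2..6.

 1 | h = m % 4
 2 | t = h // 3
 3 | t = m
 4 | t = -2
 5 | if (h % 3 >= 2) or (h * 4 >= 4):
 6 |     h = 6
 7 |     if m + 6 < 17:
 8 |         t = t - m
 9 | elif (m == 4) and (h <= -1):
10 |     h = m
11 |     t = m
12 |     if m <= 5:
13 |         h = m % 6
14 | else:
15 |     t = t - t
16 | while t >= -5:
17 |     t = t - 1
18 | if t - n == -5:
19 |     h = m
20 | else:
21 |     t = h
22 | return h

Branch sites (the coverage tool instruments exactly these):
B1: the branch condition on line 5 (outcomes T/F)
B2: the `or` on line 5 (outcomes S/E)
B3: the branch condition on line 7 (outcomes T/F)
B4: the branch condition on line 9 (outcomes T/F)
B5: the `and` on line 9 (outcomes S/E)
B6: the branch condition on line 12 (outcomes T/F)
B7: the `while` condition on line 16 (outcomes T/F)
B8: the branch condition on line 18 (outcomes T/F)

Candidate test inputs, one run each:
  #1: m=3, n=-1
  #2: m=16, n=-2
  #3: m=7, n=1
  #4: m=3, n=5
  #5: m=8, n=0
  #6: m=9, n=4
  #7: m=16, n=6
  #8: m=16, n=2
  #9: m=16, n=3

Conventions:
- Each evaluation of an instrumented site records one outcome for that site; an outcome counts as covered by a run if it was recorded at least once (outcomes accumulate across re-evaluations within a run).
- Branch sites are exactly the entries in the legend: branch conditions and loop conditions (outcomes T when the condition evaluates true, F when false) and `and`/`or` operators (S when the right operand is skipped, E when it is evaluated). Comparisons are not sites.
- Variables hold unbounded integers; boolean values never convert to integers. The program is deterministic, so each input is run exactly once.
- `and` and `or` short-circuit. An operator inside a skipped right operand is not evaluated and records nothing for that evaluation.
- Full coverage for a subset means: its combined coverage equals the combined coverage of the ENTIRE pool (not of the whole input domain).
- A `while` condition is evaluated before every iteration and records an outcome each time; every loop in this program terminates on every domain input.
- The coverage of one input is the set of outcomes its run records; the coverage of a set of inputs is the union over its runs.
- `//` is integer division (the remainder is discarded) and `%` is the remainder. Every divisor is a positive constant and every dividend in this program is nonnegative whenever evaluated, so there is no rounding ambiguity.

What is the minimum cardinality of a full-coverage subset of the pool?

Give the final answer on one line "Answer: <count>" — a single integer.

input #1 (m=3, n=-1): events B2->E, B1->T, B3->T, B7->T, B7->F, B8->T; covers B1=T, B2=E, B3=T, B7=T, B7=F, B8=T
input #2 (m=16, n=-2): events B2->E, B1->F, B5->S, B4->F, B7->T, B7->T, B7->T, B7->T, B7->T, B7->T, B7->F, B8->F; covers B1=F, B2=E, B4=F, B5=S, B7=T, B7=F, B8=F
input #3 (m=7, n=1): events B2->E, B1->T, B3->T, B7->F, B8->F; covers B1=T, B2=E, B3=T, B7=F, B8=F
input #4 (m=3, n=5): events B2->E, B1->T, B3->T, B7->T, B7->F, B8->F; covers B1=T, B2=E, B3=T, B7=T, B7=F, B8=F
input #5 (m=8, n=0): events B2->E, B1->F, B5->S, B4->F, B7->T, B7->T, B7->T, B7->T, B7->T, B7->T, B7->F, B8->F; covers B1=F, B2=E, B4=F, B5=S, B7=T, B7=F, B8=F
input #6 (m=9, n=4): events B2->E, B1->T, B3->T, B7->F, B8->F; covers B1=T, B2=E, B3=T, B7=F, B8=F
input #7 (m=16, n=6): events B2->E, B1->F, B5->S, B4->F, B7->T, B7->T, B7->T, B7->T, B7->T, B7->T, B7->F, B8->F; covers B1=F, B2=E, B4=F, B5=S, B7=T, B7=F, B8=F
input #8 (m=16, n=2): events B2->E, B1->F, B5->S, B4->F, B7->T, B7->T, B7->T, B7->T, B7->T, B7->T, B7->F, B8->F; covers B1=F, B2=E, B4=F, B5=S, B7=T, B7=F, B8=F
input #9 (m=16, n=3): events B2->E, B1->F, B5->S, B4->F, B7->T, B7->T, B7->T, B7->T, B7->T, B7->T, B7->F, B8->F; covers B1=F, B2=E, B4=F, B5=S, B7=T, B7=F, B8=F
union over all inputs: B1=T, B1=F, B2=E, B3=T, B4=F, B5=S, B7=T, B7=F, B8=T, B8=F (10 outcomes)
checked all size-1 subsets: none covers 10 outcomes (max 7/10)
at size 2, {1, 2} reaches all 10 outcomes; every lexicographically earlier size-2 subset fails

Answer: 2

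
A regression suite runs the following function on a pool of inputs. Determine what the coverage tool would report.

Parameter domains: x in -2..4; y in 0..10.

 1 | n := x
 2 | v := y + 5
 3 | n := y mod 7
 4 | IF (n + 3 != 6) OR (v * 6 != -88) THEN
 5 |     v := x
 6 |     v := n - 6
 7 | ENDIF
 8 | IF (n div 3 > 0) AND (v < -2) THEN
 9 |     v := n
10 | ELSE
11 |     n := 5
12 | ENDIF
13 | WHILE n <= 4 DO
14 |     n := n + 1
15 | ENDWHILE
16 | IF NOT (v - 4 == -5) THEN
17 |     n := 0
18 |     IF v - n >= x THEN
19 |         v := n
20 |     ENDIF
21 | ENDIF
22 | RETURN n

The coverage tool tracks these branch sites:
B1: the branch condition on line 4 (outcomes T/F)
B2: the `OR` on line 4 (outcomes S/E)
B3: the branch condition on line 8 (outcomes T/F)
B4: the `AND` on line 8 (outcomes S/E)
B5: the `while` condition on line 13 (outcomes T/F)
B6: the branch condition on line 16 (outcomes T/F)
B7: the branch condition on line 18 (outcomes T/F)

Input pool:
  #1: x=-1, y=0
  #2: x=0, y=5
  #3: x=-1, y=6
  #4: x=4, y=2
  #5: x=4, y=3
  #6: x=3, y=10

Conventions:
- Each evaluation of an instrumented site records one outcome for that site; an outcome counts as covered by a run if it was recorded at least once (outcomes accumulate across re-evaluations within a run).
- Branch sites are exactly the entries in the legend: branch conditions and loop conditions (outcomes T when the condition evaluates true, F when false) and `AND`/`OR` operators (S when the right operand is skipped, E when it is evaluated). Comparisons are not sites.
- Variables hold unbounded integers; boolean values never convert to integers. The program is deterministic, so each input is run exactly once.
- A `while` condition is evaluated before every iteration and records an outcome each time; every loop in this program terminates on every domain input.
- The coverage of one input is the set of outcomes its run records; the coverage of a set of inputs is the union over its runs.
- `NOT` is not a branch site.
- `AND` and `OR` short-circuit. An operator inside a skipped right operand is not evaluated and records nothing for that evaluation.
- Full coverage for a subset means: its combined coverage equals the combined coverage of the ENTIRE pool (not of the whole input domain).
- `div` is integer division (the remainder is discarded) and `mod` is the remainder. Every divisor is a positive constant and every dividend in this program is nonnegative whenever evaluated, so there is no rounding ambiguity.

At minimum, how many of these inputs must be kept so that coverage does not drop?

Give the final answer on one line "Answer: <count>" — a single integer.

run #1 (x=-1, y=0) records B1=T, B2=S, B3=F, B4=S, B5=F, B6=T, B7=F
run #2 (x=0, y=5) records B1=T, B2=S, B3=F, B4=E, B5=F, B6=F
run #3 (x=-1, y=6) records B1=T, B2=S, B3=F, B4=E, B5=F, B6=T, B7=T
run #4 (x=4, y=2) records B1=T, B2=S, B3=F, B4=S, B5=F, B6=T, B7=F
run #5 (x=4, y=3) records B1=T, B2=E, B3=T, B4=E, B5=T, B5=F, B6=T, B7=F
run #6 (x=3, y=10) records B1=T, B2=E, B3=T, B4=E, B5=T, B5=F, B6=T, B7=T
the full pool covers 13 outcomes: B1=T, B2=S, B2=E, B3=T, B3=F, B4=S, B4=E, B5=T, B5=F, B6=T, B6=F, B7=T, B7=F
every size-1 subset falls short of the 13 outcomes (best: 8/13)
every size-2 subset falls short of the 13 outcomes (best: 12/13)
the canonical winner is {1, 2, 6}: size 3, full 13-outcome coverage, earliest index list among size-3 covers

Answer: 3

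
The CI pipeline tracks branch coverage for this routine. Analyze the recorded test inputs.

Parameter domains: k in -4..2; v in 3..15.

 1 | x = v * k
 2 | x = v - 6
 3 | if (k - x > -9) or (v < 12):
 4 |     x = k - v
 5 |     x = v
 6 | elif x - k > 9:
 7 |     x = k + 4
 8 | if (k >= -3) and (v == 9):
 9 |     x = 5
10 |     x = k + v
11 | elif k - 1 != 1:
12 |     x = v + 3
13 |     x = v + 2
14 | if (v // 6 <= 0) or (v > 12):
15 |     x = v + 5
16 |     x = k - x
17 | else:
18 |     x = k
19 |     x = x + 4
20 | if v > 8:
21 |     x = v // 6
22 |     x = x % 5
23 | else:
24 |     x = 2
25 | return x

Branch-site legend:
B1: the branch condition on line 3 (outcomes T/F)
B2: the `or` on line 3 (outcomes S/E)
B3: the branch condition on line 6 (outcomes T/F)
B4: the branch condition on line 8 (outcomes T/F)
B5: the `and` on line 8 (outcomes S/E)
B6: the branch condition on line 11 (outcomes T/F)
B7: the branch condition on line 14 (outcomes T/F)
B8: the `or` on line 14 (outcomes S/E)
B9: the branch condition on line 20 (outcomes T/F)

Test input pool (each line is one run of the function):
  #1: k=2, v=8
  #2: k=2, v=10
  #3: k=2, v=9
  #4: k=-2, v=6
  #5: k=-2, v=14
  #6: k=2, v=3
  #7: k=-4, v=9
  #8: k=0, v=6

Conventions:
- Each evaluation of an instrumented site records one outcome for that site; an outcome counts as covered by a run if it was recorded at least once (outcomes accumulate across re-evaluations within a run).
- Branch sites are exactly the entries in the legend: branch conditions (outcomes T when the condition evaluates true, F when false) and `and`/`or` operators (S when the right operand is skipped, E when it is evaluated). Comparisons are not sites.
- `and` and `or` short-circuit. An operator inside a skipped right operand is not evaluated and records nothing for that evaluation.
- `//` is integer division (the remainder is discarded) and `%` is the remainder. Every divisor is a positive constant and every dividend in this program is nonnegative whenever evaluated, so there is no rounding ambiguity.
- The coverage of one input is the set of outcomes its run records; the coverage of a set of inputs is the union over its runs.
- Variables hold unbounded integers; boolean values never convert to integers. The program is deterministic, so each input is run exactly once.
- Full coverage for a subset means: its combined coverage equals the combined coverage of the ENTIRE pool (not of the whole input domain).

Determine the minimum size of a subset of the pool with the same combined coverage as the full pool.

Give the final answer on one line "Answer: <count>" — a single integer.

input #1 (k=2, v=8): events B2->S, B1->T, B5->E, B4->F, B6->F, B8->E, B7->F, B9->F; covers B1=T, B2=S, B4=F, B5=E, B6=F, B7=F, B8=E, B9=F
input #2 (k=2, v=10): events B2->S, B1->T, B5->E, B4->F, B6->F, B8->E, B7->F, B9->T; covers B1=T, B2=S, B4=F, B5=E, B6=F, B7=F, B8=E, B9=T
input #3 (k=2, v=9): events B2->S, B1->T, B5->E, B4->T, B8->E, B7->F, B9->T; covers B1=T, B2=S, B4=T, B5=E, B7=F, B8=E, B9=T
input #4 (k=-2, v=6): events B2->S, B1->T, B5->E, B4->F, B6->T, B8->E, B7->F, B9->F; covers B1=T, B2=S, B4=F, B5=E, B6=T, B7=F, B8=E, B9=F
input #5 (k=-2, v=14): events B2->E, B1->F, B3->T, B5->E, B4->F, B6->T, B8->E, B7->T, B9->T; covers B1=F, B2=E, B3=T, B4=F, B5=E, B6=T, B7=T, B8=E, B9=T
input #6 (k=2, v=3): events B2->S, B1->T, B5->E, B4->F, B6->F, B8->S, B7->T, B9->F; covers B1=T, B2=S, B4=F, B5=E, B6=F, B7=T, B8=S, B9=F
input #7 (k=-4, v=9): events B2->S, B1->T, B5->S, B4->F, B6->T, B8->E, B7->F, B9->T; covers B1=T, B2=S, B4=F, B5=S, B6=T, B7=F, B8=E, B9=T
input #8 (k=0, v=6): events B2->S, B1->T, B5->E, B4->F, B6->T, B8->E, B7->F, B9->F; covers B1=T, B2=S, B4=F, B5=E, B6=T, B7=F, B8=E, B9=F
the full pool covers 17 outcomes: B1=T, B1=F, B2=S, B2=E, B3=T, B4=T, B4=F, B5=S, B5=E, B6=T, B6=F, B7=T, B7=F, B8=S, B8=E, B9=T, B9=F
every size-1 subset falls short of the 17 outcomes (best: 9/17)
every size-2 subset falls short of the 17 outcomes (best: 14/17)
every size-3 subset falls short of the 17 outcomes (best: 16/17)
size 4: inputs {3, 5, 6, 7} cover all 17 outcomes, and no lexicographically smaller subset of this size does

Answer: 4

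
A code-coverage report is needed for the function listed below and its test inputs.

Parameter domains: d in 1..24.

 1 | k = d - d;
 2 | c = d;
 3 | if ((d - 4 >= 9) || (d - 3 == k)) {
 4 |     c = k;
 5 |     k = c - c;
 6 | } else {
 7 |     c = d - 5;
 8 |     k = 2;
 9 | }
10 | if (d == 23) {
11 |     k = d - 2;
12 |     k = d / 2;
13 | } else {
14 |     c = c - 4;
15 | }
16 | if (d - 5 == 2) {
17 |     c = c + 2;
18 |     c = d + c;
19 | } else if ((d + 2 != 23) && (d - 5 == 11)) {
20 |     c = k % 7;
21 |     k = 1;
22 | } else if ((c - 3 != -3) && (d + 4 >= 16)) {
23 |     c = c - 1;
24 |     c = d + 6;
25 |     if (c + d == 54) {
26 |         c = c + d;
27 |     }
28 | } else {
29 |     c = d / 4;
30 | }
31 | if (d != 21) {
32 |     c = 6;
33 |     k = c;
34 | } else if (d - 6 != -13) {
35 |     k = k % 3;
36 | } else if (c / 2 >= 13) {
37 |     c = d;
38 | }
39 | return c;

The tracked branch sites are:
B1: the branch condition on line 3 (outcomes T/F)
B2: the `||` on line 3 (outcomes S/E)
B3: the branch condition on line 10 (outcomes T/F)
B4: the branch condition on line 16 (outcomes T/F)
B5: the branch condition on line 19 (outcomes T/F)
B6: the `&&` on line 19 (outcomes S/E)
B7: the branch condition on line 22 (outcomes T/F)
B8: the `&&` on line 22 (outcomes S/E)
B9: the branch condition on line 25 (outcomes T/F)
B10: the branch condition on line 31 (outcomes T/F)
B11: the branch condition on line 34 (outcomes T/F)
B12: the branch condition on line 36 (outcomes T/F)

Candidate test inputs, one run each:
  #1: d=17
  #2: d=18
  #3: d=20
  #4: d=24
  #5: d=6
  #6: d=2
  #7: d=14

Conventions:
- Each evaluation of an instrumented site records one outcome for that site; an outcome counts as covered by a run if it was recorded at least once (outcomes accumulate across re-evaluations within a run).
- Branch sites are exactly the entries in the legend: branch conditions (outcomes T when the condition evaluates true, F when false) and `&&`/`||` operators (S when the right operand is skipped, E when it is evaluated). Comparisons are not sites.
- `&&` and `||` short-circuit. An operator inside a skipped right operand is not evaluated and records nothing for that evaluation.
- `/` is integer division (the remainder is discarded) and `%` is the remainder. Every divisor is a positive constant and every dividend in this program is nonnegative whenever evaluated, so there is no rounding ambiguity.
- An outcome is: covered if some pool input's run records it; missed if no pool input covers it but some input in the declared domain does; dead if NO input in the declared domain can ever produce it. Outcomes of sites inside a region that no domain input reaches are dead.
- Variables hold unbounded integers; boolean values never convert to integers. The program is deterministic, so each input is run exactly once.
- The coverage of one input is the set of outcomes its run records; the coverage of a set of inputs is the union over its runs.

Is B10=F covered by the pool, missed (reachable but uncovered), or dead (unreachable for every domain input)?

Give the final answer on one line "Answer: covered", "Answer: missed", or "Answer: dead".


no pool input records B10=F
but domain input (d=21) does record it -> reachable, so missed
Answer: missed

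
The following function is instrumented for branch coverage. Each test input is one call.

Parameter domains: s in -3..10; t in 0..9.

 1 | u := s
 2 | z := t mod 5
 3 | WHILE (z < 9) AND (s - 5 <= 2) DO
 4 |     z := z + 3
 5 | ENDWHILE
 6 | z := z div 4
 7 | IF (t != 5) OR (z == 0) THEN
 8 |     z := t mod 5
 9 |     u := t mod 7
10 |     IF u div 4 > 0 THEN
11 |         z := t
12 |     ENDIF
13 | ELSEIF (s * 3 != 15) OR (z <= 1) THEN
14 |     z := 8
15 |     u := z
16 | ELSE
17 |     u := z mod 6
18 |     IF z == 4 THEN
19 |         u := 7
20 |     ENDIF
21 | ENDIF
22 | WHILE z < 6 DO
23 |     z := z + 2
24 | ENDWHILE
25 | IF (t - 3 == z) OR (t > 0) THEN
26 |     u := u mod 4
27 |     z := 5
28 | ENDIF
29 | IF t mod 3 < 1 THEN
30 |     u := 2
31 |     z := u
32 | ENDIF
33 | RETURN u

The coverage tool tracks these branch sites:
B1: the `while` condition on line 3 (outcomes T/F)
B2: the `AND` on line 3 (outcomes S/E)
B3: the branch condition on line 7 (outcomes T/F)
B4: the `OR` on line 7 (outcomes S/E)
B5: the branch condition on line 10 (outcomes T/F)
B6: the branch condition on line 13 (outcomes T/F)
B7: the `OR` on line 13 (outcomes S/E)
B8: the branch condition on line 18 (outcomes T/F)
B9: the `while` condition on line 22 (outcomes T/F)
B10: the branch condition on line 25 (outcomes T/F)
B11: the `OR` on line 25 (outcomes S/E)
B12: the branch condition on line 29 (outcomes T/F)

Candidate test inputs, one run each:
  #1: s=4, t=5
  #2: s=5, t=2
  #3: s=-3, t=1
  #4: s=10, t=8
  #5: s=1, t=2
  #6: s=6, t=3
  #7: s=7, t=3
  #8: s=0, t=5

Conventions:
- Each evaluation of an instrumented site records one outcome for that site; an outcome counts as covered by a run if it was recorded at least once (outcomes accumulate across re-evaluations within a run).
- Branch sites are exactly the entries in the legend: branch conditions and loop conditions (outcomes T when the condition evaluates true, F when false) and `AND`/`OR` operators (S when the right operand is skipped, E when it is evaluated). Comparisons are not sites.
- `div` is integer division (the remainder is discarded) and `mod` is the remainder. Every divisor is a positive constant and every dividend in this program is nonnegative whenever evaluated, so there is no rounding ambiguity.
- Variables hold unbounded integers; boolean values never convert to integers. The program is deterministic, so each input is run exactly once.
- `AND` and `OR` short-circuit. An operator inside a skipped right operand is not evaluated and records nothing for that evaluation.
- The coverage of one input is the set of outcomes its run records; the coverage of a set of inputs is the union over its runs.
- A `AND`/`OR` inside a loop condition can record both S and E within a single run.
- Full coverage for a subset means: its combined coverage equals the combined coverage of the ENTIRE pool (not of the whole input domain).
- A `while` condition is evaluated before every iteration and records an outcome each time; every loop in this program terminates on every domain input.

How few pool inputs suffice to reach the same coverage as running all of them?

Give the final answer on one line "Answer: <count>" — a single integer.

#1 (s=4, t=5) -> covered: B1=T, B1=F, B2=S, B2=E, B3=F, B4=E, B6=T, B7=S, B9=F, B10=T, B11=E, B12=F
#2 (s=5, t=2) -> covered: B1=T, B1=F, B2=S, B2=E, B3=T, B4=S, B5=F, B9=T, B9=F, B10=T, B11=E, B12=F
#3 (s=-3, t=1) -> covered: B1=T, B1=F, B2=S, B2=E, B3=T, B4=S, B5=F, B9=T, B9=F, B10=T, B11=E, B12=F
#4 (s=10, t=8) -> covered: B1=F, B2=E, B3=T, B4=S, B5=F, B9=T, B9=F, B10=T, B11=E, B12=F
#5 (s=1, t=2) -> covered: B1=T, B1=F, B2=S, B2=E, B3=T, B4=S, B5=F, B9=T, B9=F, B10=T, B11=E, B12=F
#6 (s=6, t=3) -> covered: B1=T, B1=F, B2=S, B2=E, B3=T, B4=S, B5=F, B9=T, B9=F, B10=T, B11=E, B12=T
#7 (s=7, t=3) -> covered: B1=T, B1=F, B2=S, B2=E, B3=T, B4=S, B5=F, B9=T, B9=F, B10=T, B11=E, B12=T
#8 (s=0, t=5) -> covered: B1=T, B1=F, B2=S, B2=E, B3=F, B4=E, B6=T, B7=S, B9=F, B10=T, B11=E, B12=F
pool-wide coverage (17 outcomes): B1=T, B1=F, B2=S, B2=E, B3=T, B3=F, B4=S, B4=E, B5=F, B6=T, B7=S, B9=T, B9=F, B10=T, B11=E, B12=T, B12=F
every size-1 subset falls short of the 17 outcomes (best: 12/17)
inputs {1, 6} (size 2) cover everything; no size-2 subset with a lexicographically smaller index list covers all 17

Answer: 2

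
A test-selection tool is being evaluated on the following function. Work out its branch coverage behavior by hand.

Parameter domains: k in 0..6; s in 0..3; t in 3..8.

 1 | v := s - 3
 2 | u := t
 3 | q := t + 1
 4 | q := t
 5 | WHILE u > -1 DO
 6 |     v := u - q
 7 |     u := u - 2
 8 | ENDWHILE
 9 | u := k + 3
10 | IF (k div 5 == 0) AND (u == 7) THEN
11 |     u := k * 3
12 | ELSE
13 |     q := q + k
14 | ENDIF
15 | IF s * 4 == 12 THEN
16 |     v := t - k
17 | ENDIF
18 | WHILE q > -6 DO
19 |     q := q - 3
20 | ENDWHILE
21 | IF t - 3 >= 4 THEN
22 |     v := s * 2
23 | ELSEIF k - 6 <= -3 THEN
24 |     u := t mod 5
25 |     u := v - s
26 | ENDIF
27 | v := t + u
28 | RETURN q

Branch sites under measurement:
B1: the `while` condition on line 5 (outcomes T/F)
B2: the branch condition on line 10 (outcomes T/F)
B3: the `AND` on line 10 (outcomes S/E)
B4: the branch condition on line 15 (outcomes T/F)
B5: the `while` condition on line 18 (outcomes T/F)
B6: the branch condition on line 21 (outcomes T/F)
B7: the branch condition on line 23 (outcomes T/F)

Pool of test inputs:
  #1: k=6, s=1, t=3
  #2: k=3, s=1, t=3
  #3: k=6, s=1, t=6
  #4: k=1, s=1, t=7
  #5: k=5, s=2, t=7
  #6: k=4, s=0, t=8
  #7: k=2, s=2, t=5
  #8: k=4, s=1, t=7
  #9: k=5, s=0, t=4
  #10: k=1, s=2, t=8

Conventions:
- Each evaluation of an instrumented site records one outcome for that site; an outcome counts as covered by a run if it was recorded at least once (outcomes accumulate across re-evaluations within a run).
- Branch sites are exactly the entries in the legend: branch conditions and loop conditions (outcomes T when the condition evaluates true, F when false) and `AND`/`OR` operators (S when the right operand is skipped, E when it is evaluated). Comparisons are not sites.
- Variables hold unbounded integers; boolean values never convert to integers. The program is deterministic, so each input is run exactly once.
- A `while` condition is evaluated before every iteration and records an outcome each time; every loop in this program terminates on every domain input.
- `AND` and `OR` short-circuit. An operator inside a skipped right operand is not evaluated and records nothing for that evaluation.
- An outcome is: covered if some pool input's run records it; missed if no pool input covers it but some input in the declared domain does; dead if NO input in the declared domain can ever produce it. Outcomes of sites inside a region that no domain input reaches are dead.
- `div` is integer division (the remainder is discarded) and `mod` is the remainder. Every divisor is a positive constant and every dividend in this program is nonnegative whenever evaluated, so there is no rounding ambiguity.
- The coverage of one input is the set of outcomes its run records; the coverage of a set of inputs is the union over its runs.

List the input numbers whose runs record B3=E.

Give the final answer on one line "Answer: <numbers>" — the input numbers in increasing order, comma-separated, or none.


input #1 (k=6, s=1, t=3): misses B3=E
input #2 (k=3, s=1, t=3): covers B3=E
input #3 (k=6, s=1, t=6): misses B3=E
input #4 (k=1, s=1, t=7): covers B3=E
input #5 (k=5, s=2, t=7): misses B3=E
input #6 (k=4, s=0, t=8): covers B3=E
input #7 (k=2, s=2, t=5): covers B3=E
input #8 (k=4, s=1, t=7): covers B3=E
input #9 (k=5, s=0, t=4): misses B3=E
input #10 (k=1, s=2, t=8): covers B3=E
Answer: 2, 4, 6, 7, 8, 10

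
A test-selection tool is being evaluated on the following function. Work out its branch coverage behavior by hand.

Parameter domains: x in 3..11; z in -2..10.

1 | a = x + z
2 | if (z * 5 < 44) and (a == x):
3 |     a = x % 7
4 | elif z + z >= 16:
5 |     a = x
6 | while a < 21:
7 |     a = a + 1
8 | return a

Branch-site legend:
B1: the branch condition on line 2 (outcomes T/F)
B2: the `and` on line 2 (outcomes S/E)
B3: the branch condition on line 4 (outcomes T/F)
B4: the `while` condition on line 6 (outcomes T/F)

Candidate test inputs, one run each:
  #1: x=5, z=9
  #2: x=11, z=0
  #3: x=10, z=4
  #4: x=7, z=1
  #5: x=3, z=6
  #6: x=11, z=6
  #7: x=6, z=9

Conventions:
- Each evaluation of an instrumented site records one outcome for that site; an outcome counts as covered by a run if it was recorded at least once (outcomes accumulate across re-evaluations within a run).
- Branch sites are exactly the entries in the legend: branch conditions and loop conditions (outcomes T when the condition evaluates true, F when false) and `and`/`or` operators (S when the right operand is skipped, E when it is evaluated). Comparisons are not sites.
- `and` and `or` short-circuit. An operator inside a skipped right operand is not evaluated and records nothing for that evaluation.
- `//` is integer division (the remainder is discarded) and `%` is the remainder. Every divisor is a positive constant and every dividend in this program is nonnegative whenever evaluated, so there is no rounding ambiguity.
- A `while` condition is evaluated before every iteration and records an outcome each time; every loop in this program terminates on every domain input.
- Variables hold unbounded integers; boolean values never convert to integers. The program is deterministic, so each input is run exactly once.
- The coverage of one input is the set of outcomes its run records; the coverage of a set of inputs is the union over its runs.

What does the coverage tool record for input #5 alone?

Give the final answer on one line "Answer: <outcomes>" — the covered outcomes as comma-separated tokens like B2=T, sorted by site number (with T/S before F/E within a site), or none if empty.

Event log for input #5 (x=3, z=6):
  B2->E, B1->F, B3->F, B4->T, B4->T, B4->T, B4->T, B4->T, B4->T, B4->T
  B4->T, B4->T, B4->T, B4->T, B4->T, B4->F
collecting distinct outcomes: B1=F, B2=E, B3=F, B4=T, B4=F

Answer: B1=F, B2=E, B3=F, B4=T, B4=F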